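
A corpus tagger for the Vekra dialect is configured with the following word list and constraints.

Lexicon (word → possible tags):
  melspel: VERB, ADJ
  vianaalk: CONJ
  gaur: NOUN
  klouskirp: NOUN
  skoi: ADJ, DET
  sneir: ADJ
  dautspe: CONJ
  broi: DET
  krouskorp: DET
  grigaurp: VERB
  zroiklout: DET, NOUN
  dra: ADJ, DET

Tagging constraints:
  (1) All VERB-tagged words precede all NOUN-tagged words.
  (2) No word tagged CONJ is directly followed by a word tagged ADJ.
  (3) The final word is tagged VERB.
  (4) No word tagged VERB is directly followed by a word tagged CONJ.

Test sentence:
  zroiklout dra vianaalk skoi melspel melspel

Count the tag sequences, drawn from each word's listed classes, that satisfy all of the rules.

Candidates per position — 1:zroiklout {DET,NOUN}; 2:dra {ADJ,DET}; 3:vianaalk {CONJ}; 4:skoi {ADJ,DET}; 5:melspel {VERB,ADJ}; 6:melspel {VERB,ADJ}.
There are 32 candidate sequences in total.
The sequences that satisfy every rule: DET ADJ CONJ DET VERB VERB; DET ADJ CONJ DET ADJ VERB; DET DET CONJ DET VERB VERB; DET DET CONJ DET ADJ VERB.
Count = 4.

4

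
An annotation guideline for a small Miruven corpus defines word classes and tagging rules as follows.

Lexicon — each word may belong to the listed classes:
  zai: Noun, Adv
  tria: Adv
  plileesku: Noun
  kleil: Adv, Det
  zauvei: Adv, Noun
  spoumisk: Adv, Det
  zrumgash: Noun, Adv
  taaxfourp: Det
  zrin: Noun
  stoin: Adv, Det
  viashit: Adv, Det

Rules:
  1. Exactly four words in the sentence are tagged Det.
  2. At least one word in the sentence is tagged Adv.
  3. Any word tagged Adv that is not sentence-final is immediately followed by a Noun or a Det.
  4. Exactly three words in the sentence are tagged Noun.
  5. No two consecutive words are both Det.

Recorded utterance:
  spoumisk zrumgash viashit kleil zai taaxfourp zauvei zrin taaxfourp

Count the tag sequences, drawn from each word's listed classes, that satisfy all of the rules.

4

Candidates per position — 1:spoumisk {Adv,Det}; 2:zrumgash {Noun,Adv}; 3:viashit {Adv,Det}; 4:kleil {Adv,Det}; 5:zai {Noun,Adv}; 6:taaxfourp {Det}; 7:zauvei {Adv,Noun}; 8:zrin {Noun}; 9:taaxfourp {Det}.
There are 64 candidate sequences in total.
The sequences that satisfy every rule: Det Noun Adv Det Noun Det Adv Noun Det; Det Noun Adv Det Adv Det Noun Noun Det; Det Noun Det Adv Noun Det Adv Noun Det; Det Adv Det Adv Noun Det Noun Noun Det.
Count = 4.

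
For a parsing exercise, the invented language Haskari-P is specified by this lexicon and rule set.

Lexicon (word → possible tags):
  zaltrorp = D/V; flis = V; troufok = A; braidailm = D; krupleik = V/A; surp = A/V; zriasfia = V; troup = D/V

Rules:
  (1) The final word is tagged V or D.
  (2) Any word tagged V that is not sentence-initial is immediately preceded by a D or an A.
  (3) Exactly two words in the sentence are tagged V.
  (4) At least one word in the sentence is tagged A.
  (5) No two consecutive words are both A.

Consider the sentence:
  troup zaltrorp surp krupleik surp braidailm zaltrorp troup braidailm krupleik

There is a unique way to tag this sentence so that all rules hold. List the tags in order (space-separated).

D D A V A D D D D V

Candidates per position — 1:troup {D,V}; 2:zaltrorp {D,V}; 3:surp {A,V}; 4:krupleik {V,A}; 5:surp {A,V}; 6:braidailm {D}; 7:zaltrorp {D,V}; 8:troup {D,V}; 9:braidailm {D}; 10:krupleik {V,A}.
At position 10, choosing A makes rule 1 impossible to satisfy; hence V.
The remaining ambiguous positions (1, 2, 3, 4, 5, 7, 8) are resolved jointly — only one combination satisfies every rule.
The only consistent sequence is: D D A V A D D D D V.
Rule-by-rule: rule 1 ✓; rule 2 ✓; rule 3 ✓; rule 4 ✓; rule 5 ✓.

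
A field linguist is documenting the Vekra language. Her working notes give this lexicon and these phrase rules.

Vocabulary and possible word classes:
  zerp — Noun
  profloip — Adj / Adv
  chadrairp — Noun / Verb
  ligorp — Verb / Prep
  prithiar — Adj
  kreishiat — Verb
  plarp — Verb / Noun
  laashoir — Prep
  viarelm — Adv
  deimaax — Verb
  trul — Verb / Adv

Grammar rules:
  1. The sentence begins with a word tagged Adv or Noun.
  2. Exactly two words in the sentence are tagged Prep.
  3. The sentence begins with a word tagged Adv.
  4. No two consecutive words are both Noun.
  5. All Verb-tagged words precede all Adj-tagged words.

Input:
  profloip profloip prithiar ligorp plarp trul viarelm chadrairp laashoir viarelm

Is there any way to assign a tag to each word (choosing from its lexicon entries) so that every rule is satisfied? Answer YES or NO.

YES

Candidates per position — 1:profloip {Adj,Adv}; 2:profloip {Adj,Adv}; 3:prithiar {Adj}; 4:ligorp {Verb,Prep}; 5:plarp {Verb,Noun}; 6:trul {Verb,Adv}; 7:viarelm {Adv}; 8:chadrairp {Noun,Verb}; 9:laashoir {Prep}; 10:viarelm {Adv}.
One satisfying assignment: Adv Adj Adj Prep Noun Adv Adv Noun Prep Adv.
Checking: rule 1 ✓; rule 2 ✓; rule 3 ✓; rule 4 ✓; rule 5 ✓.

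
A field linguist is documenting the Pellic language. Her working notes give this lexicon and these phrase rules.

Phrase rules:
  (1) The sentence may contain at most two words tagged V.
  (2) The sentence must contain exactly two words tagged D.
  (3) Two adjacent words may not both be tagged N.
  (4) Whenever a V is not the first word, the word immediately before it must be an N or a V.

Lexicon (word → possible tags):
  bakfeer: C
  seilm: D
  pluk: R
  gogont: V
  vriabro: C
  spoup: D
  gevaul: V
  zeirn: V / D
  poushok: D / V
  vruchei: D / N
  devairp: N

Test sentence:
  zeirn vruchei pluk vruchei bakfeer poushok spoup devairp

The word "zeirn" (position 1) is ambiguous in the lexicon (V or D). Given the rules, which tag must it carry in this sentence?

Candidates per position — 1:zeirn {V,D}; 2:vruchei {D,N}; 3:pluk {R}; 4:vruchei {D,N}; 5:bakfeer {C}; 6:poushok {D,V}; 7:spoup {D}; 8:devairp {N}.
At position 6, choosing V makes rule 4 impossible to satisfy; hence D.
At position 1, choosing D makes rule 2 impossible to satisfy; hence V.
At position 2, choosing D makes rule 2 impossible to satisfy; hence N.
At position 4, choosing D makes rule 2 impossible to satisfy; hence N.
The only consistent sequence is: V N R N C D D N.
Check: rule 1 satisfied; rule 2 satisfied; rule 3 satisfied; rule 4 satisfied.

V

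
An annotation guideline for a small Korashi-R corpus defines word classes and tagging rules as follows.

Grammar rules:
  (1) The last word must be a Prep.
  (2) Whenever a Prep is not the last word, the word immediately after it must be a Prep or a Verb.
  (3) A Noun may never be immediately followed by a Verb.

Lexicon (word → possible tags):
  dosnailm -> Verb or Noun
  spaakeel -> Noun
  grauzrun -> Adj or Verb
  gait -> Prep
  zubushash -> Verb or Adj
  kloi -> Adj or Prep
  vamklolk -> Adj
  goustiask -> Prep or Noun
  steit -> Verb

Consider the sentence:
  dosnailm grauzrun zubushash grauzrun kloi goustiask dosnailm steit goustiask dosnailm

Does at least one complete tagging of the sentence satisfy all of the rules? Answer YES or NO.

NO

Candidates per position — 1:dosnailm {Verb,Noun}; 2:grauzrun {Adj,Verb}; 3:zubushash {Verb,Adj}; 4:grauzrun {Adj,Verb}; 5:kloi {Adj,Prep}; 6:goustiask {Prep,Noun}; 7:dosnailm {Verb,Noun}; 8:steit {Verb}; 9:goustiask {Prep,Noun}; 10:dosnailm {Verb,Noun}.
Rule 1 cannot be satisfied by any choice of tags from the lexicon.
So there is no consistent tagging.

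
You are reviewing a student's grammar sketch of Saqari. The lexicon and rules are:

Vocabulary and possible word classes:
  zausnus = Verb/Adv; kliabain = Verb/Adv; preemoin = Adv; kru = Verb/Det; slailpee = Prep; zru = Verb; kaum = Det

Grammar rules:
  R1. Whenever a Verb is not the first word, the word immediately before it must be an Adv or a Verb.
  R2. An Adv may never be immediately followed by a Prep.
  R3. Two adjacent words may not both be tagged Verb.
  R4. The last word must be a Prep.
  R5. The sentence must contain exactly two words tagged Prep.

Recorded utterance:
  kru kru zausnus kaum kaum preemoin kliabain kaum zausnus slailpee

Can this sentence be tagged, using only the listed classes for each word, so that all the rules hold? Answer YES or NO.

Candidates per position — 1:kru {Verb,Det}; 2:kru {Verb,Det}; 3:zausnus {Verb,Adv}; 4:kaum {Det}; 5:kaum {Det}; 6:preemoin {Adv}; 7:kliabain {Verb,Adv}; 8:kaum {Det}; 9:zausnus {Verb,Adv}; 10:slailpee {Prep}.
Rule 5 cannot be satisfied by any choice of tags from the lexicon.
So there is no consistent tagging.

NO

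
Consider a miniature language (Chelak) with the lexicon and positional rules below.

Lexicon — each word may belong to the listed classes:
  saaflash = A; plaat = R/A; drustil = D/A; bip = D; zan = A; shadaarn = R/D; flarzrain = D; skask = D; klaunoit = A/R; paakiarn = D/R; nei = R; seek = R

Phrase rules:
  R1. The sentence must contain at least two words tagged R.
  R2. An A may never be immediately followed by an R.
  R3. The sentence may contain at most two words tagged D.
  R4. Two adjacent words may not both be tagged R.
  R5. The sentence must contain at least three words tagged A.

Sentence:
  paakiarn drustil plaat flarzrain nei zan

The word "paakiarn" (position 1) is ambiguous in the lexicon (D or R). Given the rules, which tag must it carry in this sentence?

R

Candidates per position — 1:paakiarn {D,R}; 2:drustil {D,A}; 3:plaat {R,A}; 4:flarzrain {D}; 5:nei {R}; 6:zan {A}.
Word 2 cannot be D — rule 5 would then fail for every completion. It is A.
Word 3 cannot be R — rule 2 would then fail for every completion. It is A.
Word 1 cannot be D — rule 1 would then fail for every completion. It is R.
The only consistent sequence is: R A A D R A.
Rule-by-rule: rule 1 ok; rule 2 ok; rule 3 ok; rule 4 ok; rule 5 ok.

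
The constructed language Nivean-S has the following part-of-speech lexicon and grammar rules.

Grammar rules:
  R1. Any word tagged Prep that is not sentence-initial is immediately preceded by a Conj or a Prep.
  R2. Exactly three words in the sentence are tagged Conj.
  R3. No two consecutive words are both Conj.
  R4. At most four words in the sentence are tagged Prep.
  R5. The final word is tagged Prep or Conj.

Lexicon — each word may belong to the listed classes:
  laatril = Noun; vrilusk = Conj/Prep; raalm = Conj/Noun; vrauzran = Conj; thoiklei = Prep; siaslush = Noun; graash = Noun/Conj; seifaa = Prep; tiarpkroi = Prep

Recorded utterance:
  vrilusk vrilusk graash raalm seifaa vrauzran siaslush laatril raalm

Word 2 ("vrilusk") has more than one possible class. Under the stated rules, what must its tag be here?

Prep

Candidates per position — 1:vrilusk {Conj,Prep}; 2:vrilusk {Conj,Prep}; 3:graash {Noun,Conj}; 4:raalm {Conj,Noun}; 5:seifaa {Prep}; 6:vrauzran {Conj}; 7:siaslush {Noun}; 8:laatril {Noun}; 9:raalm {Conj,Noun}.
Position 4: tagging it Noun would leave rule 1 unsatisfiable, so it must be Conj.
Position 9: tagging it Noun would leave rule 5 unsatisfiable, so it must be Conj.
Position 1: tagging it Conj would leave rule 2 unsatisfiable, so it must be Prep.
Position 2: tagging it Conj would leave rule 2 unsatisfiable, so it must be Prep.
Position 3: tagging it Conj would leave rule 2 unsatisfiable, so it must be Noun.
The only consistent sequence is: Prep Prep Noun Conj Prep Conj Noun Noun Conj.
Checking: rule 1 ok; rule 2 ok; rule 3 ok; rule 4 ok; rule 5 ok.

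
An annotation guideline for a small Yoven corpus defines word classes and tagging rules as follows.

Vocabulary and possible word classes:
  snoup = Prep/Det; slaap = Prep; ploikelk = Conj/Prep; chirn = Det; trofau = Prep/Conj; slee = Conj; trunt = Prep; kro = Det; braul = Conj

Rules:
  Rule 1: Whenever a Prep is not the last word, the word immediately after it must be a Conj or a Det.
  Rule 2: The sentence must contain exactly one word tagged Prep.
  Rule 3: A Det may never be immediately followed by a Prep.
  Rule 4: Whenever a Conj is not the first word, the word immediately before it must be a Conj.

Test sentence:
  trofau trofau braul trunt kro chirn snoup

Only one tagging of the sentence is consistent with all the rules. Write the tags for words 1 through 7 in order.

Conj Conj Conj Prep Det Det Det

Candidates per position — 1:trofau {Prep,Conj}; 2:trofau {Prep,Conj}; 3:braul {Conj}; 4:trunt {Prep}; 5:kro {Det}; 6:chirn {Det}; 7:snoup {Prep,Det}.
If word 1 were Prep, no tagging could satisfy rule 2; so word 1 is Conj.
If word 2 were Prep, no tagging could satisfy rule 2; so word 2 is Conj.
If word 7 were Prep, no tagging could satisfy rule 2; so word 7 is Det.
The only consistent sequence is: Conj Conj Conj Prep Det Det Det.
Check: rule 1 ok; rule 2 ok; rule 3 ok; rule 4 ok.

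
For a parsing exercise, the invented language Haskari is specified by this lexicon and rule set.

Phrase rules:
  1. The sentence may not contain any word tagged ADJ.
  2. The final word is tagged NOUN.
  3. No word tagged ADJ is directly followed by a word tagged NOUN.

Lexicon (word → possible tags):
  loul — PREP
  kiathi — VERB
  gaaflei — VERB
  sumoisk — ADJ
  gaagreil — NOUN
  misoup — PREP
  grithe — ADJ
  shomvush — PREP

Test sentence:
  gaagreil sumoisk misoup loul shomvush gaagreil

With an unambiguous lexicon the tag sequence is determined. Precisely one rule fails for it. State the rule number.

1

Fixed tagging: NOUN ADJ PREP PREP PREP NOUN.
Checking each rule: R1 violated, R2 holds, R3 holds.
Only rule 1 fails.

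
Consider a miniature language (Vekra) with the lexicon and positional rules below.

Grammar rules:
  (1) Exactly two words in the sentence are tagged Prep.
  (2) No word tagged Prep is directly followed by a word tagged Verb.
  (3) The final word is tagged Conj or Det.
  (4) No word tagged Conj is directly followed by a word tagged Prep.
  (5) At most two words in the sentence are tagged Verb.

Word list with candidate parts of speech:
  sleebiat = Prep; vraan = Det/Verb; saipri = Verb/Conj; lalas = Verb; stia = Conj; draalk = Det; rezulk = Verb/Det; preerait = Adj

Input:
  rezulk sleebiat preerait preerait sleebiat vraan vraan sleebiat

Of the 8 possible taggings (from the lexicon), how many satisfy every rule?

Candidates per position — 1:rezulk {Verb,Det}; 2:sleebiat {Prep}; 3:preerait {Adj}; 4:preerait {Adj}; 5:sleebiat {Prep}; 6:vraan {Det,Verb}; 7:vraan {Det,Verb}; 8:sleebiat {Prep}.
There are 8 candidate sequences in total.
Rule 1 cannot be satisfied by any choice of tags from the lexicon.
So there is no consistent tagging.
Count = 0.

0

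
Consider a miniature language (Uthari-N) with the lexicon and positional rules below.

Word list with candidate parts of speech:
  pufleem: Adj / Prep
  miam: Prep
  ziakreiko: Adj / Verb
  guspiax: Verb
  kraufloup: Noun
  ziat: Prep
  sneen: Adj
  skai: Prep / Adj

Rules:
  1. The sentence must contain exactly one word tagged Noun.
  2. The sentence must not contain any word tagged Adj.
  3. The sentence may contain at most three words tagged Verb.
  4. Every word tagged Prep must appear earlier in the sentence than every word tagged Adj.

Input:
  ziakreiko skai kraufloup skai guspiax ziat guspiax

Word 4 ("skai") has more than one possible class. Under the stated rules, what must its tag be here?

Candidates per position — 1:ziakreiko {Adj,Verb}; 2:skai {Prep,Adj}; 3:kraufloup {Noun}; 4:skai {Prep,Adj}; 5:guspiax {Verb}; 6:ziat {Prep}; 7:guspiax {Verb}.
Word 1 cannot be Adj — rule 2 would then fail for every completion. It is Verb.
Word 2 cannot be Adj — rule 2 would then fail for every completion. It is Prep.
Word 4 cannot be Adj — rule 2 would then fail for every completion. It is Prep.
That leaves exactly one tagging: Verb Prep Noun Prep Verb Prep Verb.
Check: rule 1 ✓; rule 2 ✓; rule 3 ✓; rule 4 ✓.

Prep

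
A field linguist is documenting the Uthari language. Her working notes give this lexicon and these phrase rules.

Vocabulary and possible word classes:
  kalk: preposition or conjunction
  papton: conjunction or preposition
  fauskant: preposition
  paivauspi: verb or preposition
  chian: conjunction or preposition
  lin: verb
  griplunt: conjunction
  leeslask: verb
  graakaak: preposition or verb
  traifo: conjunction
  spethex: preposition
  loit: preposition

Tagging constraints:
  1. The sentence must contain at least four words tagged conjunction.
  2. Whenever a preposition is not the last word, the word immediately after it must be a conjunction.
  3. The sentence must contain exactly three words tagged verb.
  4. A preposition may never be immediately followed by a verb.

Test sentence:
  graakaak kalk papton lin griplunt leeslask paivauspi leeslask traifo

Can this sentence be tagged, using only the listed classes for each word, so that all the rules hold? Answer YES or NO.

NO

Candidates per position — 1:graakaak {preposition,verb}; 2:kalk {preposition,conjunction}; 3:papton {conjunction,preposition}; 4:lin {verb}; 5:griplunt {conjunction}; 6:leeslask {verb}; 7:paivauspi {verb,preposition}; 8:leeslask {verb}; 9:traifo {conjunction}.
Every candidate sequence violates at least one rule; no consistent tagging exists.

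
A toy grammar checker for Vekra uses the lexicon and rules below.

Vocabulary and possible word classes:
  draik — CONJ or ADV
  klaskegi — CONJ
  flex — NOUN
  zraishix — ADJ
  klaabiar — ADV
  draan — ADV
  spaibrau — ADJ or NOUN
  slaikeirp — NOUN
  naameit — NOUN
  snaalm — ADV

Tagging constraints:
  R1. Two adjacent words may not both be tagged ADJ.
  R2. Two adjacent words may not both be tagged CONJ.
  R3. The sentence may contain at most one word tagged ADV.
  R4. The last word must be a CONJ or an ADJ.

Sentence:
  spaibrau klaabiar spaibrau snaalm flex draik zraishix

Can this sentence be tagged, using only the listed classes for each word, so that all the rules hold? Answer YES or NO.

NO

Candidates per position — 1:spaibrau {ADJ,NOUN}; 2:klaabiar {ADV}; 3:spaibrau {ADJ,NOUN}; 4:snaalm {ADV}; 5:flex {NOUN}; 6:draik {CONJ,ADV}; 7:zraishix {ADJ}.
Rule 3 cannot be satisfied by any choice of tags from the lexicon.
So there is no consistent tagging.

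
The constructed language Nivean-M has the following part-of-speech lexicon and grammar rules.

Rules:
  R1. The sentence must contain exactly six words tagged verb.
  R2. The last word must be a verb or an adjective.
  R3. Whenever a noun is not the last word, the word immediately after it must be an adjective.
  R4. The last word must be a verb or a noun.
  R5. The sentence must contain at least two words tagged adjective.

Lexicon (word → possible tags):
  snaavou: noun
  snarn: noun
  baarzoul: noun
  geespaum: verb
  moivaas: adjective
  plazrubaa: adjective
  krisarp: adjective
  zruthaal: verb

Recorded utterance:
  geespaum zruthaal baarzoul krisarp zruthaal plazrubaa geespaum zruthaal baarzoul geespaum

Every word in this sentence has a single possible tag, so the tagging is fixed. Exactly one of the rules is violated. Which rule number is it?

Fixed tagging: verb verb noun adjective verb adjective verb verb noun verb.
Rule check: R1 ✓, R2 ✓, R3 ✗, R4 ✓, R5 ✓.
Only rule 3 fails.

3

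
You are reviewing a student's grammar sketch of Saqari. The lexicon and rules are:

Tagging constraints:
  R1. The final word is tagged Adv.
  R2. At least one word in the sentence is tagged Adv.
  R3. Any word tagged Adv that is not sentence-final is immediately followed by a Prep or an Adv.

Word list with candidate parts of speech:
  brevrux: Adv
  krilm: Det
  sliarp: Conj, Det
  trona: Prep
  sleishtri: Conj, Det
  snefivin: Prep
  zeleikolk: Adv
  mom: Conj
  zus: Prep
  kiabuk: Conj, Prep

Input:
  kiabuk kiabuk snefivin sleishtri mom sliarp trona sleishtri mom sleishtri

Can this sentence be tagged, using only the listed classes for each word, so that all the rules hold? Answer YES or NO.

Candidates per position — 1:kiabuk {Conj,Prep}; 2:kiabuk {Conj,Prep}; 3:snefivin {Prep}; 4:sleishtri {Conj,Det}; 5:mom {Conj}; 6:sliarp {Conj,Det}; 7:trona {Prep}; 8:sleishtri {Conj,Det}; 9:mom {Conj}; 10:sleishtri {Conj,Det}.
Rule 1 cannot be satisfied by any choice of tags from the lexicon.
So there is no consistent tagging.

NO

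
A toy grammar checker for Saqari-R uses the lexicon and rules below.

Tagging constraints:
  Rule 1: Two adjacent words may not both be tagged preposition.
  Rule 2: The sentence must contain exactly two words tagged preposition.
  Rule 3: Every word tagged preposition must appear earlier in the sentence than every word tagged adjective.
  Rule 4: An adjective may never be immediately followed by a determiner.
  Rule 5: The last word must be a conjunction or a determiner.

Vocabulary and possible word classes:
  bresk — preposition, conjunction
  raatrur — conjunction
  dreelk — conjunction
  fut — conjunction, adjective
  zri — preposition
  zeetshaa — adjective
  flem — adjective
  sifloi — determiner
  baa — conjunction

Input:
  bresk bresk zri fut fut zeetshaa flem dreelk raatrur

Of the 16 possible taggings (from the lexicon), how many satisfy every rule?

Candidates per position — 1:bresk {preposition,conjunction}; 2:bresk {preposition,conjunction}; 3:zri {preposition}; 4:fut {conjunction,adjective}; 5:fut {conjunction,adjective}; 6:zeetshaa {adjective}; 7:flem {adjective}; 8:dreelk {conjunction}; 9:raatrur {conjunction}.
There are 16 candidate sequences in total.
The sequences that satisfy every rule: preposition conjunction preposition conjunction conjunction adjective adjective conjunction conjunction; preposition conjunction preposition conjunction adjective adjective adjective conjunction conjunction; preposition conjunction preposition adjective conjunction adjective adjective conjunction conjunction; preposition conjunction preposition adjective adjective adjective adjective conjunction conjunction.
Count = 4.

4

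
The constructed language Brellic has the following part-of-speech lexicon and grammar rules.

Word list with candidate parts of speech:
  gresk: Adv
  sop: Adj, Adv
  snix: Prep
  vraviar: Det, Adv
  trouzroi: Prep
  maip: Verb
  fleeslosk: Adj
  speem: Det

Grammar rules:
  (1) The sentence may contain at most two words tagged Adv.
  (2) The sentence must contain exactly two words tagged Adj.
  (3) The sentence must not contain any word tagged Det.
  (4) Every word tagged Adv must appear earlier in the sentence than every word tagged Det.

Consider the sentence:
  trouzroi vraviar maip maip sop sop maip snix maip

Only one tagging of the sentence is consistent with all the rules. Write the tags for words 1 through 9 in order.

Candidates per position — 1:trouzroi {Prep}; 2:vraviar {Det,Adv}; 3:maip {Verb}; 4:maip {Verb}; 5:sop {Adj,Adv}; 6:sop {Adj,Adv}; 7:maip {Verb}; 8:snix {Prep}; 9:maip {Verb}.
Word 2 cannot be Det — rule 3 would then fail for every completion. It is Adv.
Word 5 cannot be Adv — rule 2 would then fail for every completion. It is Adj.
Word 6 cannot be Adv — rule 2 would then fail for every completion. It is Adj.
That leaves exactly one tagging: Prep Adv Verb Verb Adj Adj Verb Prep Verb.
Verifying each rule — rule 1 ✓; rule 2 ✓; rule 3 ✓; rule 4 ✓.

Prep Adv Verb Verb Adj Adj Verb Prep Verb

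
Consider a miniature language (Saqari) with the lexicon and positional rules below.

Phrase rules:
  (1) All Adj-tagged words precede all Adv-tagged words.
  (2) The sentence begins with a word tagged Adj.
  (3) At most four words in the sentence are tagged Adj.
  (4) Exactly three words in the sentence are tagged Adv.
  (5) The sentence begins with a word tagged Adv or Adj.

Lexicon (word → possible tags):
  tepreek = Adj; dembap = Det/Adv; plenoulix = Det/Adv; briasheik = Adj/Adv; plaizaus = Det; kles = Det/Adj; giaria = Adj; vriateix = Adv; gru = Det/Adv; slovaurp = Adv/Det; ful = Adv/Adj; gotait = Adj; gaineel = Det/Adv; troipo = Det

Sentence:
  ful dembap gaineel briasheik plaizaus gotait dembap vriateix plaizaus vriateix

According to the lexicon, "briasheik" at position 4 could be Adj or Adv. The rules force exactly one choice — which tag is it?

Candidates per position — 1:ful {Adv,Adj}; 2:dembap {Det,Adv}; 3:gaineel {Det,Adv}; 4:briasheik {Adj,Adv}; 5:plaizaus {Det}; 6:gotait {Adj}; 7:dembap {Det,Adv}; 8:vriateix {Adv}; 9:plaizaus {Det}; 10:vriateix {Adv}.
Word 1 cannot be Adv — rule 1 would then fail for every completion. It is Adj.
Word 2 cannot be Adv — rule 1 would then fail for every completion. It is Det.
Word 3 cannot be Adv — rule 1 would then fail for every completion. It is Det.
Word 4 cannot be Adv — rule 1 would then fail for every completion. It is Adj.
Word 7 cannot be Det — rule 4 would then fail for every completion. It is Adv.
So the tagging must be: Adj Det Det Adj Det Adj Adv Adv Det Adv.
Rule-by-rule: rule 1 holds; rule 2 holds; rule 3 holds; rule 4 holds; rule 5 holds.

Adj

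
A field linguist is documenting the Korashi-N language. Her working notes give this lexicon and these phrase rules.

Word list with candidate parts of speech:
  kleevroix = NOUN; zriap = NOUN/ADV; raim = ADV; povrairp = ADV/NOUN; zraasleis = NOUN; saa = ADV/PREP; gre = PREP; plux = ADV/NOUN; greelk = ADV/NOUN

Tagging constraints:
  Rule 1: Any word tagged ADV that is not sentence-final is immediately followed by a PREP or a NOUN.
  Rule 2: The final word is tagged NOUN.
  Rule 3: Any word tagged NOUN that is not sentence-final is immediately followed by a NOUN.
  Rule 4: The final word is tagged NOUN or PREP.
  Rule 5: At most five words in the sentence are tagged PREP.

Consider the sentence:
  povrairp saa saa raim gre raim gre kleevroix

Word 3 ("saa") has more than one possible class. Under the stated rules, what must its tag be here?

Candidates per position — 1:povrairp {ADV,NOUN}; 2:saa {ADV,PREP}; 3:saa {ADV,PREP}; 4:raim {ADV}; 5:gre {PREP}; 6:raim {ADV}; 7:gre {PREP}; 8:kleevroix {NOUN}.
Position 1: NOUN is ruled out by rule 3; that leaves ADV.
Position 2: ADV is ruled out by rule 1; that leaves PREP.
Position 3: ADV is ruled out by rule 1; that leaves PREP.
The unique satisfying tagging is: ADV PREP PREP ADV PREP ADV PREP NOUN.
Check: rule 1 ✓; rule 2 ✓; rule 3 ✓; rule 4 ✓; rule 5 ✓.

PREP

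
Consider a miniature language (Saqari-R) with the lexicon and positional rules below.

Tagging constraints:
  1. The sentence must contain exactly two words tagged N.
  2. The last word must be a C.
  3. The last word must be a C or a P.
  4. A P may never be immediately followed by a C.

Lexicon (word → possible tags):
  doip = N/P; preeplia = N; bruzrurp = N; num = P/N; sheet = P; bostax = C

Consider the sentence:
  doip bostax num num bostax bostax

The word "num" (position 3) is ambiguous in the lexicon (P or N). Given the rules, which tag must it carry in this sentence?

P

Candidates per position — 1:doip {N,P}; 2:bostax {C}; 3:num {P,N}; 4:num {P,N}; 5:bostax {C}; 6:bostax {C}.
Position 1: P is ruled out by rule 4; that leaves N.
Position 4: P is ruled out by rule 4; that leaves N.
Position 3: N is ruled out by rule 1; that leaves P.
The unique satisfying tagging is: N C P N C C.
Check: rule 1 holds; rule 2 holds; rule 3 holds; rule 4 holds.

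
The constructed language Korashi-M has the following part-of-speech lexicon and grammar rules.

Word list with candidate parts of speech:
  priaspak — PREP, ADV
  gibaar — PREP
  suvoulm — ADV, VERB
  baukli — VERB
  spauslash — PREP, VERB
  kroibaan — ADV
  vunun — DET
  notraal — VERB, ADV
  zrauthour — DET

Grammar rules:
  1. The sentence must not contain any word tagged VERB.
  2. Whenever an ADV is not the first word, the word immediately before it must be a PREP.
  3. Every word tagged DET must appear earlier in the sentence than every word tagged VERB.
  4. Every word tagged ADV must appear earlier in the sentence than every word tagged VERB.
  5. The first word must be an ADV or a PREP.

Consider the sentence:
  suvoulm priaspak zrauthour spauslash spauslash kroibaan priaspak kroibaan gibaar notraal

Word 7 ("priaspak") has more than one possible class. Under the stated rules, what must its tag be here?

Candidates per position — 1:suvoulm {ADV,VERB}; 2:priaspak {PREP,ADV}; 3:zrauthour {DET}; 4:spauslash {PREP,VERB}; 5:spauslash {PREP,VERB}; 6:kroibaan {ADV}; 7:priaspak {PREP,ADV}; 8:kroibaan {ADV}; 9:gibaar {PREP}; 10:notraal {VERB,ADV}.
Word 1 cannot be VERB — rule 1 would then fail for every completion. It is ADV.
Word 2 cannot be ADV — rule 2 would then fail for every completion. It is PREP.
Word 4 cannot be VERB — rule 1 would then fail for every completion. It is PREP.
Word 5 cannot be VERB — rule 1 would then fail for every completion. It is PREP.
Word 7 cannot be ADV — rule 2 would then fail for every completion. It is PREP.
Word 10 cannot be VERB — rule 1 would then fail for every completion. It is ADV.
So the tagging must be: ADV PREP DET PREP PREP ADV PREP ADV PREP ADV.
Verifying each rule — rule 1 holds; rule 2 holds; rule 3 holds; rule 4 holds; rule 5 holds.

PREP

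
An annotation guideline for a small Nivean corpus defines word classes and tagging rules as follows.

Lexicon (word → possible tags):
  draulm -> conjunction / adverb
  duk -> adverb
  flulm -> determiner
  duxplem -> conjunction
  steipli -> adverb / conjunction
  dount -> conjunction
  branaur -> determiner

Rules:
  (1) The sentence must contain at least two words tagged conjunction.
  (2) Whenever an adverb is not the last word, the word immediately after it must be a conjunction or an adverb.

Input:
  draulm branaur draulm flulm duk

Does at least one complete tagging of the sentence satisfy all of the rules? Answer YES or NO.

Candidates per position — 1:draulm {conjunction,adverb}; 2:branaur {determiner}; 3:draulm {conjunction,adverb}; 4:flulm {determiner}; 5:duk {adverb}.
One satisfying assignment: conjunction determiner conjunction determiner adverb.
Rule-by-rule: rule 1 satisfied; rule 2 satisfied.

YES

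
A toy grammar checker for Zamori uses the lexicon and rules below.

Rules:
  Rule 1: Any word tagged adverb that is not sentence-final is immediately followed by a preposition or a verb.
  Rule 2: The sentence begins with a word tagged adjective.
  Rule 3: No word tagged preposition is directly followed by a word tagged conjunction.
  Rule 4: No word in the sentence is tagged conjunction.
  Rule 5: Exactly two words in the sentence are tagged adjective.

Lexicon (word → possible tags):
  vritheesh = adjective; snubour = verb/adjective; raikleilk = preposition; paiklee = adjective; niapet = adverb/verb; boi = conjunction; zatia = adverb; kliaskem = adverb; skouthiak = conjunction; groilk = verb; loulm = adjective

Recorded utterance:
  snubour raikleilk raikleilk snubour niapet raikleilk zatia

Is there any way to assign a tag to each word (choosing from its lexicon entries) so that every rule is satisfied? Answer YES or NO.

Candidates per position — 1:snubour {verb,adjective}; 2:raikleilk {preposition}; 3:raikleilk {preposition}; 4:snubour {verb,adjective}; 5:niapet {adverb,verb}; 6:raikleilk {preposition}; 7:zatia {adverb}.
One satisfying assignment: adjective preposition preposition adjective verb preposition adverb.
Check: rule 1 holds; rule 2 holds; rule 3 holds; rule 4 holds; rule 5 holds.

YES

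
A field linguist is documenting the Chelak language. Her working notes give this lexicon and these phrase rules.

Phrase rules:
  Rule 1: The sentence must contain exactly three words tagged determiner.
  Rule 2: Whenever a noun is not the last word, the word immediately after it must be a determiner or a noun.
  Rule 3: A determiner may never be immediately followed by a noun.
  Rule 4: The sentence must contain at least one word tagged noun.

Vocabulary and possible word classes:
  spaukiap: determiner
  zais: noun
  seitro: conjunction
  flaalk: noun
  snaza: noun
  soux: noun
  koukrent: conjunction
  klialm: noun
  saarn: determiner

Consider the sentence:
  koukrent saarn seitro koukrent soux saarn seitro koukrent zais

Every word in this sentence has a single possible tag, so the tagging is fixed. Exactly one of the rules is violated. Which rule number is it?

Fixed tagging: conjunction determiner conjunction conjunction noun determiner conjunction conjunction noun.
Rule check: R1 ✗, R2 ✓, R3 ✓, R4 ✓.
Only rule 1 fails.

1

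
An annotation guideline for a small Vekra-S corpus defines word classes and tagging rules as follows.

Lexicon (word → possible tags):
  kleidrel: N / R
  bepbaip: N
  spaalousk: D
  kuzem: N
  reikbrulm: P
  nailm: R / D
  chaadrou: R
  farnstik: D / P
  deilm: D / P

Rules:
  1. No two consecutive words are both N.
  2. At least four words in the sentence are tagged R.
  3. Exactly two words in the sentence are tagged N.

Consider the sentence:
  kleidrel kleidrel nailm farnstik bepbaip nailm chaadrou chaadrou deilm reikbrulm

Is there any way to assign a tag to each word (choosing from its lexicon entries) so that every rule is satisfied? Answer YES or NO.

YES

Candidates per position — 1:kleidrel {N,R}; 2:kleidrel {N,R}; 3:nailm {R,D}; 4:farnstik {D,P}; 5:bepbaip {N}; 6:nailm {R,D}; 7:chaadrou {R}; 8:chaadrou {R}; 9:deilm {D,P}; 10:reikbrulm {P}.
One satisfying assignment: R N D D N R R R D P.
Check: rule 1 ✓; rule 2 ✓; rule 3 ✓.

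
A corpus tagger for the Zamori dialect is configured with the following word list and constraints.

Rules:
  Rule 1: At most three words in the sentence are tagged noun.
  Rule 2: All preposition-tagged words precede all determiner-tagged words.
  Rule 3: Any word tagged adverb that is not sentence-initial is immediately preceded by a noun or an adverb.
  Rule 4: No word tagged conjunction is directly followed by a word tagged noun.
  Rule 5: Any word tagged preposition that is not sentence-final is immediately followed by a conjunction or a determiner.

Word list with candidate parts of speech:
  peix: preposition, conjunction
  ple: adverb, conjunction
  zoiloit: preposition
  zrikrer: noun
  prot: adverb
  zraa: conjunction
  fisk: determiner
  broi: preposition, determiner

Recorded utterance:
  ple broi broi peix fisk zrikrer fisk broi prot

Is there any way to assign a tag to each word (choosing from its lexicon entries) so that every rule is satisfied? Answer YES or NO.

NO

Candidates per position — 1:ple {adverb,conjunction}; 2:broi {preposition,determiner}; 3:broi {preposition,determiner}; 4:peix {preposition,conjunction}; 5:fisk {determiner}; 6:zrikrer {noun}; 7:fisk {determiner}; 8:broi {preposition,determiner}; 9:prot {adverb}.
Rule 3 cannot be satisfied by any choice of tags from the lexicon.
So there is no consistent tagging.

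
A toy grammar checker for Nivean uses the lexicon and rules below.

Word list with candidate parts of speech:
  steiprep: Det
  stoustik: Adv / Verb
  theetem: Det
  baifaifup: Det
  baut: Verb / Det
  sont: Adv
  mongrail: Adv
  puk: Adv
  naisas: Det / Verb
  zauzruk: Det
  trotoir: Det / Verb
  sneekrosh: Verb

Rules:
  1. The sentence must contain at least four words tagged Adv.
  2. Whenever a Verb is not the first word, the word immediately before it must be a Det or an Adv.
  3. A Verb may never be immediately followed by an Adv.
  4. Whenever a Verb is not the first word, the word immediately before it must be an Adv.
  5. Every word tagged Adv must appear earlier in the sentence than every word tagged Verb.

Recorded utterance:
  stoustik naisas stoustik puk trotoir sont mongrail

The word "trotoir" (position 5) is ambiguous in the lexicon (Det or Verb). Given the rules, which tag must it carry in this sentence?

Candidates per position — 1:stoustik {Adv,Verb}; 2:naisas {Det,Verb}; 3:stoustik {Adv,Verb}; 4:puk {Adv}; 5:trotoir {Det,Verb}; 6:sont {Adv}; 7:mongrail {Adv}.
Position 1: Verb is ruled out by rule 5; that leaves Adv.
Position 2: Verb is ruled out by rule 3; that leaves Det.
Position 3: Verb is ruled out by rule 3; that leaves Adv.
Position 5: Verb is ruled out by rule 3; that leaves Det.
That leaves exactly one tagging: Adv Det Adv Adv Det Adv Adv.
Rule-by-rule: rule 1 satisfied; rule 2 satisfied; rule 3 satisfied; rule 4 satisfied; rule 5 satisfied.

Det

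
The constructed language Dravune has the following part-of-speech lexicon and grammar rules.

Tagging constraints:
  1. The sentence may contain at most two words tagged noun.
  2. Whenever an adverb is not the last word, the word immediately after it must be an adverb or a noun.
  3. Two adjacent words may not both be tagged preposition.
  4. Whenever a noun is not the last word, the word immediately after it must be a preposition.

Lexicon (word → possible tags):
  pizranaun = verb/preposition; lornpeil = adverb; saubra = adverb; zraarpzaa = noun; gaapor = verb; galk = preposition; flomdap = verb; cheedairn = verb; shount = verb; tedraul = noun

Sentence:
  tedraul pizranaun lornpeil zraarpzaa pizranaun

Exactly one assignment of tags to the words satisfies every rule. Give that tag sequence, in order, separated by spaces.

Candidates per position — 1:tedraul {noun}; 2:pizranaun {verb,preposition}; 3:lornpeil {adverb}; 4:zraarpzaa {noun}; 5:pizranaun {verb,preposition}.
Word 2 cannot be verb — rule 4 would then fail for every completion. It is preposition.
Word 5 cannot be verb — rule 4 would then fail for every completion. It is preposition.
The only consistent sequence is: noun preposition adverb noun preposition.
Verifying each rule — rule 1 ok; rule 2 ok; rule 3 ok; rule 4 ok.

noun preposition adverb noun preposition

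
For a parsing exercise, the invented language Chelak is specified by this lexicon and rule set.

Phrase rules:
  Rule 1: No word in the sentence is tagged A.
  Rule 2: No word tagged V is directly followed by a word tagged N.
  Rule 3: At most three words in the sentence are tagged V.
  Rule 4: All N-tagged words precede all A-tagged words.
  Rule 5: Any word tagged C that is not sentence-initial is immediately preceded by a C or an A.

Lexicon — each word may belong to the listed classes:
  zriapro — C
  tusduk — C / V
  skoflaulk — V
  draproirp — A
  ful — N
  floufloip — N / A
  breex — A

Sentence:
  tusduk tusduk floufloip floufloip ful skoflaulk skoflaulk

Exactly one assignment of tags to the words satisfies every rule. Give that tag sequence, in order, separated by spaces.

C C N N N V V

Candidates per position — 1:tusduk {C,V}; 2:tusduk {C,V}; 3:floufloip {N,A}; 4:floufloip {N,A}; 5:ful {N}; 6:skoflaulk {V}; 7:skoflaulk {V}.
At position 3, choosing A makes rule 1 impossible to satisfy; hence N.
At position 4, choosing A makes rule 1 impossible to satisfy; hence N.
At position 2, choosing V makes rule 2 impossible to satisfy; hence C.
At position 1, choosing V makes rule 5 impossible to satisfy; hence C.
That leaves exactly one tagging: C C N N N V V.
Rule-by-rule: rule 1 satisfied; rule 2 satisfied; rule 3 satisfied; rule 4 satisfied; rule 5 satisfied.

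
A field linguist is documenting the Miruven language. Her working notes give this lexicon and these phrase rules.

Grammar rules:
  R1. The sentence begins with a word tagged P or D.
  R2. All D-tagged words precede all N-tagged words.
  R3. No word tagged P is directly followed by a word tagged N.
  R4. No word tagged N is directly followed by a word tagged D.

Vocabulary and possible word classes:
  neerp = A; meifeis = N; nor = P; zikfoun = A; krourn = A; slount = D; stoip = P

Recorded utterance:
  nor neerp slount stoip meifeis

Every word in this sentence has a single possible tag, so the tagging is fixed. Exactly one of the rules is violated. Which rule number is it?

3

Fixed tagging: P A D P N.
Checking each rule: R1 ok, R2 ok, R3 fails, R4 ok.
Only rule 3 fails.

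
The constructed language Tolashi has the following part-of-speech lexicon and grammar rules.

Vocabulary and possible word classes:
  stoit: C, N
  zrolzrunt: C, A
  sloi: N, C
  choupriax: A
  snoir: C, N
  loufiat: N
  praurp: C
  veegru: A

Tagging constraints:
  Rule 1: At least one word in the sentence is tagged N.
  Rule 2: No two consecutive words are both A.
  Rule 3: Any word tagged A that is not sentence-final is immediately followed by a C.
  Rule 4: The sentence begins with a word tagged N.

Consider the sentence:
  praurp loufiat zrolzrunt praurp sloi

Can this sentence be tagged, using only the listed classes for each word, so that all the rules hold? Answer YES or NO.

NO

Candidates per position — 1:praurp {C}; 2:loufiat {N}; 3:zrolzrunt {C,A}; 4:praurp {C}; 5:sloi {N,C}.
Rule 4 cannot be satisfied by any choice of tags from the lexicon.
So there is no consistent tagging.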